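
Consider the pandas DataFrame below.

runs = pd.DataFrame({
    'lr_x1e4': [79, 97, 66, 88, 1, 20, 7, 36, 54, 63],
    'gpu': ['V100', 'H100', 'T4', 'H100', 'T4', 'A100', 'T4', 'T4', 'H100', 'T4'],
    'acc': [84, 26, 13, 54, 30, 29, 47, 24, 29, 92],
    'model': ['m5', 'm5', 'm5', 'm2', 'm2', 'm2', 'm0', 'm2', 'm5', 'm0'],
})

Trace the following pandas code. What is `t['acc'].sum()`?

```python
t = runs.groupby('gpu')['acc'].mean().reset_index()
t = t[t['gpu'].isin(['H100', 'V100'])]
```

group by gpu, mean of acc:
gpu
A100    29.000000
H100    36.333333
T4      41.200000
V100    84.000000
Name: acc, dtype: float64
reset_index():
    gpu        acc
0  A100  29.000000
1  H100  36.333333
2    T4  41.200000
3  V100  84.000000
filter rows where gpu in ['H100', 'V100']:
    gpu        acc
1  H100  36.333333
3  V100  84.000000
Finally, sum of column 'acc' = 120.333333333.

120.333333333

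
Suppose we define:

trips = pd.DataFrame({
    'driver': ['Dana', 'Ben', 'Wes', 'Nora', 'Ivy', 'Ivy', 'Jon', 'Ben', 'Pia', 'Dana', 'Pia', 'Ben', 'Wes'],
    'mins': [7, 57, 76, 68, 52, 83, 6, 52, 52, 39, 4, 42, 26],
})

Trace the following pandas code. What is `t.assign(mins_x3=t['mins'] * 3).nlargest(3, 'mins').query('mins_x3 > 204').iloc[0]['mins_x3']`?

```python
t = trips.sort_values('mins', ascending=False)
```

249

sort by mins descending:
   driver  mins
5     Ivy    83
2     Wes    76
3    Nora    68
1     Ben    57
4     Ivy    52
7     Ben    52
8     Pia    52
11    Ben    42
9    Dana    39
12    Wes    26
0    Dana     7
6     Jon     6
10    Pia     4
add column mins_x3 = t['mins'] * 3:
   driver  mins  mins_x3
5     Ivy    83      249
2     Wes    76      228
3    Nora    68      204
1     Ben    57      171
4     Ivy    52      156
7     Ben    52      156
8     Pia    52      156
11    Ben    42      126
9    Dana    39      117
12    Wes    26       78
0    Dana     7       21
6     Jon     6       18
10    Pia     4       12
take 3 rows with largest mins:
  driver  mins  mins_x3
5    Ivy    83      249
2    Wes    76      228
3   Nora    68      204
filter rows where mins_x3 > 204:
  driver  mins  mins_x3
5    Ivy    83      249
2    Wes    76      228
So iloc[0]['mins_x3'] = 249.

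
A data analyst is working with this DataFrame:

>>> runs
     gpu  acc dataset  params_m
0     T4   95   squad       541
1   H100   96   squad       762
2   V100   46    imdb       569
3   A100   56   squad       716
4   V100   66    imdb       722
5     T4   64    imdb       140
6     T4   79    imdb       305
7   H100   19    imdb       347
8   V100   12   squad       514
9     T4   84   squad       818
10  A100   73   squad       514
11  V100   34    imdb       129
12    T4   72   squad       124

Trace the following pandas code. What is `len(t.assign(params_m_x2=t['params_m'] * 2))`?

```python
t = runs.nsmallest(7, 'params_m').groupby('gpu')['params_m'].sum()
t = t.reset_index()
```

4

take 7 rows with smallest params_m:
     gpu  acc dataset  params_m
12    T4   72   squad       124
11  V100   34    imdb       129
5     T4   64    imdb       140
6     T4   79    imdb       305
7   H100   19    imdb       347
8   V100   12   squad       514
10  A100   73   squad       514
group by gpu, sum of params_m:
gpu
A100    514
H100    347
T4      569
V100    643
Name: params_m, dtype: int64
reset_index():
    gpu  params_m
0  A100       514
1  H100       347
2    T4       569
3  V100       643
add column params_m_x2 = t['params_m'] * 2:
    gpu  params_m  params_m_x2
0  A100       514         1028
1  H100       347          694
2    T4       569         1138
3  V100       643         1286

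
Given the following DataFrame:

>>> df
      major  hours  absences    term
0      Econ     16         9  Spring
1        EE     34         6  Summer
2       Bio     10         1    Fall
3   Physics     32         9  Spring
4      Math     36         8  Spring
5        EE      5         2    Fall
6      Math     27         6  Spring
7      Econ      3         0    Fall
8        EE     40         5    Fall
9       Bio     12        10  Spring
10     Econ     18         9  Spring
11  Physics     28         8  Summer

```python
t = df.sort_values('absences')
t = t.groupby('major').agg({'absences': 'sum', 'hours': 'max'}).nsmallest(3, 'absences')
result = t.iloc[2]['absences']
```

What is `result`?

14

sort by absences:
      major  hours  absences    term
7      Econ      3         0    Fall
2       Bio     10         1    Fall
5        EE      5         2    Fall
8        EE     40         5    Fall
1        EE     34         6  Summer
6      Math     27         6  Spring
4      Math     36         8  Spring
11  Physics     28         8  Summer
0      Econ     16         9  Spring
3   Physics     32         9  Spring
10     Econ     18         9  Spring
9       Bio     12        10  Spring
group by major: sum(absences), max(hours):
         absences  hours
major                   
Bio            11     12
EE             13     40
Econ           18     18
Math           14     36
Physics        17     32
take 3 rows with smallest absences:
       absences  hours
major                 
Bio          11     12
EE           13     40
Math         14     36
So iloc[2]['absences'] = 14.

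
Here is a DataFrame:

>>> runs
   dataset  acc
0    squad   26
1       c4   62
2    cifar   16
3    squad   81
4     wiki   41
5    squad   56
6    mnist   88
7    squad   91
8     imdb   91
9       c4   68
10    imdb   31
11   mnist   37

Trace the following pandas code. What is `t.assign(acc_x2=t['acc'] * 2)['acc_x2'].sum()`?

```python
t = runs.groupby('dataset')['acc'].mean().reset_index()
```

618.0

group by dataset, mean of acc:
dataset
c4       65.0
cifar    16.0
imdb     61.0
mnist    62.5
squad    63.5
wiki     41.0
Name: acc, dtype: float64
reset_index():
  dataset   acc
0      c4  65.0
1   cifar  16.0
2    imdb  61.0
3   mnist  62.5
4   squad  63.5
5    wiki  41.0
add column acc_x2 = t['acc'] * 2:
  dataset   acc  acc_x2
0      c4  65.0   130.0
1   cifar  16.0    32.0
2    imdb  61.0   122.0
3   mnist  62.5   125.0
4   squad  63.5   127.0
5    wiki  41.0    82.0
The sum of column 'acc_x2' is 618.0.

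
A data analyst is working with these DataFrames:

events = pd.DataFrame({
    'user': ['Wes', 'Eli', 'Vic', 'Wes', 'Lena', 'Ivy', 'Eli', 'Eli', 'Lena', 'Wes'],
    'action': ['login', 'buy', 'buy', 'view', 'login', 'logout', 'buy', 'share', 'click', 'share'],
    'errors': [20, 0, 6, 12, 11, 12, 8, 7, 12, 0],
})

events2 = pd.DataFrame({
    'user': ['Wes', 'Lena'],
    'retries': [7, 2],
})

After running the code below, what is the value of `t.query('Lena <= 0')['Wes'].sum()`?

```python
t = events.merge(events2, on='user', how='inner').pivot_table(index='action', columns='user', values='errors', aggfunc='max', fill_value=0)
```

merge on 'user' (how='inner') → 5 rows:
   user action  errors  retries
0   Wes  login      20        7
1   Wes   view      12        7
2  Lena  login      11        2
3  Lena  click      12        2
4   Wes  share       0        7
pivot: rows=action, cols=user, max(errors):
user    Lena  Wes
action           
click     12    0
login     11   20
share      0    0
view       0   12
filter rows where Lena <= 0:
user    Lena  Wes
action           
share      0    0
view       0   12
Taking the sum of column 'Wes' gives 12.

12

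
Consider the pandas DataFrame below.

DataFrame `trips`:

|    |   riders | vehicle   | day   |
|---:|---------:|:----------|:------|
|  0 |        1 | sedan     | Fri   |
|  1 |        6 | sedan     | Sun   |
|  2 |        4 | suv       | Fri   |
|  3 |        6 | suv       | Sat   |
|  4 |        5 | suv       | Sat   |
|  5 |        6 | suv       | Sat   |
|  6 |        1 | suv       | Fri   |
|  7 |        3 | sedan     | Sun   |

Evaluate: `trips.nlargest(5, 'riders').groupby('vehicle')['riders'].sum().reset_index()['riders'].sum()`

take 5 rows with largest riders:
   riders vehicle  day
1       6   sedan  Sun
3       6     suv  Sat
5       6     suv  Sat
4       5     suv  Sat
2       4     suv  Fri
group by vehicle, sum of riders:
vehicle
sedan     6
suv      21
Name: riders, dtype: int64
reset_index():
  vehicle  riders
0   sedan       6
1     suv      21

27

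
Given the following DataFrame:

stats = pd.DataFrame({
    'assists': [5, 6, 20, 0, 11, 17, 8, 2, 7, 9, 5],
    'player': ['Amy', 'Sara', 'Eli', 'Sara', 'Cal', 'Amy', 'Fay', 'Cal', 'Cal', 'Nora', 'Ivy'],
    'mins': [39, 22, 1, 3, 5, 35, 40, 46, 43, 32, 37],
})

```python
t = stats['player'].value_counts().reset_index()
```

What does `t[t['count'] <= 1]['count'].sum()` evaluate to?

value_counts of player:
player
Cal     3
Amy     2
Sara    2
Eli     1
Fay     1
Nora    1
Ivy     1
Name: count, dtype: int64
reset_index():
  player  count
0    Cal      3
1    Amy      2
2   Sara      2
3    Eli      1
4    Fay      1
5   Nora      1
6    Ivy      1
filter rows where count <= 1:
  player  count
3    Eli      1
4    Fay      1
5   Nora      1
6    Ivy      1
So sum() = 4.

4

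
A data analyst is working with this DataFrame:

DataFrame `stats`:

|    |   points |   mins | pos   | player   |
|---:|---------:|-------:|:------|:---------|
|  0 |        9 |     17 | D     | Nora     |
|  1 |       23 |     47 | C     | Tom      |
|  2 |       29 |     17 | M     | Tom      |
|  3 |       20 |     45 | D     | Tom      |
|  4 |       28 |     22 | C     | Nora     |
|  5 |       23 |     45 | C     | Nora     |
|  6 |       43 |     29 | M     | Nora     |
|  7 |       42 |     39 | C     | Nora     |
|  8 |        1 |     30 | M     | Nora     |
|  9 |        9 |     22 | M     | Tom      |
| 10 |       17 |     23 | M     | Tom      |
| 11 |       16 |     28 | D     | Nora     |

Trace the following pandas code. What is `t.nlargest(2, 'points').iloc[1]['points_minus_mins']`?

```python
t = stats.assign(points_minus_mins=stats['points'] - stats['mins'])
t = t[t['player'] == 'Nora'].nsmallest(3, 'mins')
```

-12

add column points_minus_mins = stats['points'] - stats['mins']:
    points  mins pos player  points_minus_mins
0        9    17   D   Nora                 -8
1       23    47   C    Tom                -24
2       29    17   M    Tom                 12
3       20    45   D    Tom                -25
4       28    22   C   Nora                  6
5       23    45   C   Nora                -22
6       43    29   M   Nora                 14
7       42    39   C   Nora                  3
8        1    30   M   Nora                -29
9        9    22   M    Tom                -13
10      17    23   M    Tom                 -6
11      16    28   D   Nora                -12
filter rows where player == 'Nora':
    points  mins pos player  points_minus_mins
0        9    17   D   Nora                 -8
4       28    22   C   Nora                  6
5       23    45   C   Nora                -22
6       43    29   M   Nora                 14
7       42    39   C   Nora                  3
8        1    30   M   Nora                -29
11      16    28   D   Nora                -12
take 3 rows with smallest mins:
    points  mins pos player  points_minus_mins
0        9    17   D   Nora                 -8
4       28    22   C   Nora                  6
11      16    28   D   Nora                -12
take 2 rows with largest points:
    points  mins pos player  points_minus_mins
4       28    22   C   Nora                  6
11      16    28   D   Nora                -12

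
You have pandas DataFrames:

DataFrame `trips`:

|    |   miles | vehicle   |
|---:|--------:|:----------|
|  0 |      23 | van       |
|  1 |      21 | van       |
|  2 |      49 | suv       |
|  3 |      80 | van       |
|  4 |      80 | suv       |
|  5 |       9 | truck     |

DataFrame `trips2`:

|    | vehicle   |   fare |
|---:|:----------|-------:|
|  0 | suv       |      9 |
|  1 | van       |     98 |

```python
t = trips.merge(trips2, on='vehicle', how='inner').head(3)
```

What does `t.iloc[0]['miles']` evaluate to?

23

merge on 'vehicle' (how='inner') → 5 rows:
   miles vehicle  fare
0     23     van    98
1     21     van    98
2     49     suv     9
3     80     van    98
4     80     suv     9
take first 3 rows:
   miles vehicle  fare
0     23     van    98
1     21     van    98
2     49     suv     9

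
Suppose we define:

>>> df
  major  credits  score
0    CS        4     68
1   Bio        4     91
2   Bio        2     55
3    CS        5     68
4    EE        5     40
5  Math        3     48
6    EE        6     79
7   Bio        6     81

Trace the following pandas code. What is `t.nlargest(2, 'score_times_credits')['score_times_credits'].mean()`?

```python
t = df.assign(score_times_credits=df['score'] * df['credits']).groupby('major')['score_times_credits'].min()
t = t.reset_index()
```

add column score_times_credits = df['score'] * df['credits']:
  major  credits  score  score_times_credits
0    CS        4     68                  272
1   Bio        4     91                  364
2   Bio        2     55                  110
3    CS        5     68                  340
4    EE        5     40                  200
5  Math        3     48                  144
6    EE        6     79                  474
7   Bio        6     81                  486
group by major, min of score_times_credits:
major
Bio     110
CS      272
EE      200
Math    144
Name: score_times_credits, dtype: int64
reset_index():
  major  score_times_credits
0   Bio                  110
1    CS                  272
2    EE                  200
3  Math                  144
take 2 rows with largest score_times_credits:
  major  score_times_credits
1    CS                  272
2    EE                  200
Then the mean of column 'score_times_credits': 236.0

236.0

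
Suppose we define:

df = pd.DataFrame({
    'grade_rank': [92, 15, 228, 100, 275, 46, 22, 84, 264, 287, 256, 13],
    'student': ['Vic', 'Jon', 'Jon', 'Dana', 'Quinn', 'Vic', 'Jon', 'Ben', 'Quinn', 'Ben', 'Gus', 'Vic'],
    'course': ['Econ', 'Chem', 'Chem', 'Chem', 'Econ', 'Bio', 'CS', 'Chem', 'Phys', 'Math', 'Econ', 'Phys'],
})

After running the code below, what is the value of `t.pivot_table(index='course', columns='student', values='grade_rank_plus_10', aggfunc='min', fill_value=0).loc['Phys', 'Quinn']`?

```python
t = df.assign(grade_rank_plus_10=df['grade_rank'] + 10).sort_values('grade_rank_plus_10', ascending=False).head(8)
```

274

add column grade_rank_plus_10 = df['grade_rank'] + 10:
    grade_rank student course  grade_rank_plus_10
0           92     Vic   Econ                 102
1           15     Jon   Chem                  25
2          228     Jon   Chem                 238
3          100    Dana   Chem                 110
4          275   Quinn   Econ                 285
5           46     Vic    Bio                  56
6           22     Jon     CS                  32
7           84     Ben   Chem                  94
8          264   Quinn   Phys                 274
9          287     Ben   Math                 297
10         256     Gus   Econ                 266
11          13     Vic   Phys                  23
sort by grade_rank_plus_10 descending:
    grade_rank student course  grade_rank_plus_10
9          287     Ben   Math                 297
4          275   Quinn   Econ                 285
8          264   Quinn   Phys                 274
10         256     Gus   Econ                 266
2          228     Jon   Chem                 238
3          100    Dana   Chem                 110
0           92     Vic   Econ                 102
7           84     Ben   Chem                  94
5           46     Vic    Bio                  56
6           22     Jon     CS                  32
1           15     Jon   Chem                  25
11          13     Vic   Phys                  23
take first 8 rows:
    grade_rank student course  grade_rank_plus_10
9          287     Ben   Math                 297
4          275   Quinn   Econ                 285
8          264   Quinn   Phys                 274
10         256     Gus   Econ                 266
2          228     Jon   Chem                 238
3          100    Dana   Chem                 110
0           92     Vic   Econ                 102
7           84     Ben   Chem                  94
pivot: rows=course, cols=student, min(grade_rank_plus_10):
student  Ben  Dana  Gus  Jon  Quinn  Vic
course                                  
Chem      94   110    0  238      0    0
Econ       0     0  266    0    285  102
Math     297     0    0    0      0    0
Phys       0     0    0    0    274    0
Reading off the value at row 'Phys', column 'Quinn', we get 274.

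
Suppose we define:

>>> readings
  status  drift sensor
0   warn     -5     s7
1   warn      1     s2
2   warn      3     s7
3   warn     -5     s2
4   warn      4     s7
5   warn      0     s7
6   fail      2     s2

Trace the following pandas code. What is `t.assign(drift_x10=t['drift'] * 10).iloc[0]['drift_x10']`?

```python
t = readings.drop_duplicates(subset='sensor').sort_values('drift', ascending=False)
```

10

drop duplicate sensor (keep=first):
  status  drift sensor
0   warn     -5     s7
1   warn      1     s2
sort by drift descending:
  status  drift sensor
1   warn      1     s2
0   warn     -5     s7
add column drift_x10 = t['drift'] * 10:
  status  drift sensor  drift_x10
1   warn      1     s2         10
0   warn     -5     s7        -50
Hence 10.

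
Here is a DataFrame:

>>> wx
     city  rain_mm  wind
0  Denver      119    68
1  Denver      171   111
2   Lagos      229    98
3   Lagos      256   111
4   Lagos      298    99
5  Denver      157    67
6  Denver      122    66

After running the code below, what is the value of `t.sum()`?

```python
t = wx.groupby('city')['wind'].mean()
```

group by city, mean of wind:
city
Denver     78.000000
Lagos     102.666667
Name: wind, dtype: float64

180.666666667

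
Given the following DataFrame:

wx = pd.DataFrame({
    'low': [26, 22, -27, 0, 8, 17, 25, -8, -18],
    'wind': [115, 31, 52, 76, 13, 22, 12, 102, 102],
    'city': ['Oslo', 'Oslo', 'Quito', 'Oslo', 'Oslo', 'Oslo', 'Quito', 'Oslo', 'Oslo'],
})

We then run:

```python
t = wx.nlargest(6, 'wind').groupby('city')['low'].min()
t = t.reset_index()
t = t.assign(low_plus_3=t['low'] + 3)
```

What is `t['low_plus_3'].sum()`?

-39

take 6 rows with largest wind:
   low  wind   city
0   26   115   Oslo
7   -8   102   Oslo
8  -18   102   Oslo
3    0    76   Oslo
2  -27    52  Quito
1   22    31   Oslo
group by city, min of low:
city
Oslo    -18
Quito   -27
Name: low, dtype: int64
reset_index():
    city  low
0   Oslo  -18
1  Quito  -27
add column low_plus_3 = t['low'] + 3:
    city  low  low_plus_3
0   Oslo  -18         -15
1  Quito  -27         -24
Then the sum of column 'low_plus_3': -39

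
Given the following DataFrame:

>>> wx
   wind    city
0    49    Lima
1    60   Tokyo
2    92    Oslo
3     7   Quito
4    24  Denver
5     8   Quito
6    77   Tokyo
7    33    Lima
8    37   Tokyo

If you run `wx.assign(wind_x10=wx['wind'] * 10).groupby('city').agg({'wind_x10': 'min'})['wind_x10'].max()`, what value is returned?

add column wind_x10 = wx['wind'] * 10:
   wind    city  wind_x10
0    49    Lima       490
1    60   Tokyo       600
2    92    Oslo       920
3     7   Quito        70
4    24  Denver       240
5     8   Quito        80
6    77   Tokyo       770
7    33    Lima       330
8    37   Tokyo       370
group by city, min of wind_x10:
        wind_x10
city            
Denver       240
Lima         330
Oslo         920
Quito         70
Tokyo        370
So max() = 920.

920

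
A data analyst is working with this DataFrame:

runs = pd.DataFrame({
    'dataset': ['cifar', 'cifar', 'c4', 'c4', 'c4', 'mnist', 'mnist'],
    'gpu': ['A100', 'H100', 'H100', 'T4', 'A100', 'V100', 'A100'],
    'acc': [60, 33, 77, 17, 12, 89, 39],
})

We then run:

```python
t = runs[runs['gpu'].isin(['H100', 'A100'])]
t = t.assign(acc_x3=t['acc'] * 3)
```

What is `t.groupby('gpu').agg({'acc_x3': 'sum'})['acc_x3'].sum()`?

filter rows where gpu in ['H100', 'A100']:
  dataset   gpu  acc
0   cifar  A100   60
1   cifar  H100   33
2      c4  H100   77
4      c4  A100   12
6   mnist  A100   39
add column acc_x3 = t['acc'] * 3:
  dataset   gpu  acc  acc_x3
0   cifar  A100   60     180
1   cifar  H100   33      99
2      c4  H100   77     231
4      c4  A100   12      36
6   mnist  A100   39     117
group by gpu, sum of acc_x3:
      acc_x3
gpu         
A100     333
H100     330
Reading off the sum of column 'acc_x3', we get 663.

663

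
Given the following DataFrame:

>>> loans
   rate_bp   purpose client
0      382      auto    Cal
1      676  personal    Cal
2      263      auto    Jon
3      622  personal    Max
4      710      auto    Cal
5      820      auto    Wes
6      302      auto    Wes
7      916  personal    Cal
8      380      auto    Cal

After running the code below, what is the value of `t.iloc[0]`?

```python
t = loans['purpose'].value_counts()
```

6

value_counts of purpose:
purpose
auto        6
personal    3
Name: count, dtype: int64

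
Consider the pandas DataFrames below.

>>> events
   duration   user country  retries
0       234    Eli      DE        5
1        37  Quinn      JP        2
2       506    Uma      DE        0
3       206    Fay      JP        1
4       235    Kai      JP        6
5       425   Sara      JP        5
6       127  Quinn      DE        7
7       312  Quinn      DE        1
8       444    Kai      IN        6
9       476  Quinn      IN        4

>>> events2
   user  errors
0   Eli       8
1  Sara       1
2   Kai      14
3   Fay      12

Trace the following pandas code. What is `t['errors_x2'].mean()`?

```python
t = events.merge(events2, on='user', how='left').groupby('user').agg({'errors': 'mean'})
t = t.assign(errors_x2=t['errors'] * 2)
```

17.5

merge on 'user' (how='left') → 10 rows:
   duration   user country  retries  errors
0       234    Eli      DE        5     8.0
1        37  Quinn      JP        2     NaN
2       506    Uma      DE        0     NaN
3       206    Fay      JP        1    12.0
4       235    Kai      JP        6    14.0
5       425   Sara      JP        5     1.0
6       127  Quinn      DE        7     NaN
7       312  Quinn      DE        1     NaN
8       444    Kai      IN        6    14.0
9       476  Quinn      IN        4     NaN
group by user, mean of errors:
       errors
user         
Eli       8.0
Fay      12.0
Kai      14.0
Quinn     NaN
Sara      1.0
Uma       NaN
add column errors_x2 = t['errors'] * 2:
       errors  errors_x2
user                    
Eli       8.0       16.0
Fay      12.0       24.0
Kai      14.0       28.0
Quinn     NaN        NaN
Sara      1.0        2.0
Uma       NaN        NaN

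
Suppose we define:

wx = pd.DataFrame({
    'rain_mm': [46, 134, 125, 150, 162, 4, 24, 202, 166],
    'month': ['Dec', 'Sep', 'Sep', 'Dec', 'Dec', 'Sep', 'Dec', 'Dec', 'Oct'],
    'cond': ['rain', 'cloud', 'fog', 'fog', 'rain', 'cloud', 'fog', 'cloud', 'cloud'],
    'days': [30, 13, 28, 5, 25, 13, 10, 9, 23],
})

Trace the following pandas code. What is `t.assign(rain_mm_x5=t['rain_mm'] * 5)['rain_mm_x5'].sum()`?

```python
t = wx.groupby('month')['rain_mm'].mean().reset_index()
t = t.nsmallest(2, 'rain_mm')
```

group by month, mean of rain_mm:
month
Dec    116.800000
Oct    166.000000
Sep     87.666667
Name: rain_mm, dtype: float64
reset_index():
  month     rain_mm
0   Dec  116.800000
1   Oct  166.000000
2   Sep   87.666667
take 2 rows with smallest rain_mm:
  month     rain_mm
2   Sep   87.666667
0   Dec  116.800000
add column rain_mm_x5 = t['rain_mm'] * 5:
  month     rain_mm  rain_mm_x5
2   Sep   87.666667  438.333333
0   Dec  116.800000  584.000000
Hence 1022.33333333.

1022.33333333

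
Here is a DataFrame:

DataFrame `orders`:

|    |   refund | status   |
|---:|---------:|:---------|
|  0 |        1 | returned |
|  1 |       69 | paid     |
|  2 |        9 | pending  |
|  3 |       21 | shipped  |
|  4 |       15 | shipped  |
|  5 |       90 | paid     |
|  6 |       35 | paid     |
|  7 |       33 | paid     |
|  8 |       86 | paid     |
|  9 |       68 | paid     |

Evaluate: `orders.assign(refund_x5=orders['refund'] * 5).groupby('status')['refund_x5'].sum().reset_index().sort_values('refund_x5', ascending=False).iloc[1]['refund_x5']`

add column refund_x5 = orders['refund'] * 5:
   refund    status  refund_x5
0       1  returned          5
1      69      paid        345
2       9   pending         45
3      21   shipped        105
4      15   shipped         75
5      90      paid        450
6      35      paid        175
7      33      paid        165
8      86      paid        430
9      68      paid        340
group by status, sum of refund_x5:
status
paid        1905
pending       45
returned       5
shipped      180
Name: refund_x5, dtype: int64
reset_index():
     status  refund_x5
0      paid       1905
1   pending         45
2  returned          5
3   shipped        180
sort by refund_x5 descending:
     status  refund_x5
0      paid       1905
3   shipped        180
1   pending         45
2  returned          5
The value at position 1, column 'refund_x5' is 180.

180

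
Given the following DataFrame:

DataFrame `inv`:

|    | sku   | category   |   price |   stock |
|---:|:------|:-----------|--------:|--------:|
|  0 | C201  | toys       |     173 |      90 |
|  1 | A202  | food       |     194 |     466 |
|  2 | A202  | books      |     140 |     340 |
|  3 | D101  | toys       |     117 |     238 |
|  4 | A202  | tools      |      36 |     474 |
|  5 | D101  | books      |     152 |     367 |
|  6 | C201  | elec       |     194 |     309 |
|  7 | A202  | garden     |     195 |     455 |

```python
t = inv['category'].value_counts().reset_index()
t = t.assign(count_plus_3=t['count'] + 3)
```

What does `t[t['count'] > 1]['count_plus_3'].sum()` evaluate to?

value_counts of category:
category
toys      2
books     2
food      1
tools     1
elec      1
garden    1
Name: count, dtype: int64
reset_index():
  category  count
0     toys      2
1    books      2
2     food      1
3    tools      1
4     elec      1
5   garden      1
add column count_plus_3 = t['count'] + 3:
  category  count  count_plus_3
0     toys      2             5
1    books      2             5
2     food      1             4
3    tools      1             4
4     elec      1             4
5   garden      1             4
filter rows where count > 1:
  category  count  count_plus_3
0     toys      2             5
1    books      2             5

10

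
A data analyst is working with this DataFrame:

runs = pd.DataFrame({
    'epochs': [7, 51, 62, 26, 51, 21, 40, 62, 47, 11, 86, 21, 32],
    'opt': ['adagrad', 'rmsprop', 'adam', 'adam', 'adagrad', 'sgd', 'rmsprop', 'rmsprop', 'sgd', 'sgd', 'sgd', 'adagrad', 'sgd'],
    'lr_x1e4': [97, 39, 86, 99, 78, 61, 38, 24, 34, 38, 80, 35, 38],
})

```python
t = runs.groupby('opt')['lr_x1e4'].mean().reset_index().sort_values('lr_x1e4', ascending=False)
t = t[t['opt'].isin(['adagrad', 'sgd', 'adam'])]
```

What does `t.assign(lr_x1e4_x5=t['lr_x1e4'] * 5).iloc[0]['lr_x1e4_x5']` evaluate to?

462.5

group by opt, mean of lr_x1e4:
opt
adagrad    70.000000
adam       92.500000
rmsprop    33.666667
sgd        50.200000
Name: lr_x1e4, dtype: float64
reset_index():
       opt    lr_x1e4
0  adagrad  70.000000
1     adam  92.500000
2  rmsprop  33.666667
3      sgd  50.200000
sort by lr_x1e4 descending:
       opt    lr_x1e4
1     adam  92.500000
0  adagrad  70.000000
3      sgd  50.200000
2  rmsprop  33.666667
filter rows where opt in ['adagrad', 'sgd', 'adam']:
       opt  lr_x1e4
1     adam     92.5
0  adagrad     70.0
3      sgd     50.2
add column lr_x1e4_x5 = t['lr_x1e4'] * 5:
       opt  lr_x1e4  lr_x1e4_x5
1     adam     92.5       462.5
0  adagrad     70.0       350.0
3      sgd     50.2       251.0
Then the value at position 0, column 'lr_x1e4_x5': 462.5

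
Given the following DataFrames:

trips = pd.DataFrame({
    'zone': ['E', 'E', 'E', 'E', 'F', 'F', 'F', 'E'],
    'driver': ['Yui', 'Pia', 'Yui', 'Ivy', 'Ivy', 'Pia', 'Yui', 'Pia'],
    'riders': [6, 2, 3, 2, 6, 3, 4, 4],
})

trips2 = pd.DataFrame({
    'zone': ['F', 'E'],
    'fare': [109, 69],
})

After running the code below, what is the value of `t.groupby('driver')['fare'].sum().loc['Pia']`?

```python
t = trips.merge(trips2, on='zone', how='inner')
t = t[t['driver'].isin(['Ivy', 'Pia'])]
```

247

merge on 'zone' (how='inner') → 8 rows:
  zone driver  riders  fare
0    E    Yui       6    69
1    E    Pia       2    69
2    E    Yui       3    69
3    E    Ivy       2    69
4    F    Ivy       6   109
5    F    Pia       3   109
6    F    Yui       4   109
7    E    Pia       4    69
filter rows where driver in ['Ivy', 'Pia']:
  zone driver  riders  fare
1    E    Pia       2    69
3    E    Ivy       2    69
4    F    Ivy       6   109
5    F    Pia       3   109
7    E    Pia       4    69
group by driver, sum of fare:
driver
Ivy    178
Pia    247
Name: fare, dtype: int64
Reading off the value at index 'Pia', we get 247.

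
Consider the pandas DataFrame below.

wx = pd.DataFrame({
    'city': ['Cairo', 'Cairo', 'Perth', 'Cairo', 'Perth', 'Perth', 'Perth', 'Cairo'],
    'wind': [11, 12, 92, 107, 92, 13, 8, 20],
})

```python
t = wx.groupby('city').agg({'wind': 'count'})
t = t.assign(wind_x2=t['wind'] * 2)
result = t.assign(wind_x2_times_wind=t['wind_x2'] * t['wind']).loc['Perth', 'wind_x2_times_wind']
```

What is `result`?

group by city, count of wind:
       wind
city       
Cairo     4
Perth     4
add column wind_x2 = t['wind'] * 2:
       wind  wind_x2
city                
Cairo     4        8
Perth     4        8
add column wind_x2_times_wind = t['wind_x2'] * t['wind']:
       wind  wind_x2  wind_x2_times_wind
city                                    
Cairo     4        8                  32
Perth     4        8                  32
value at row 'Perth', column 'wind_x2_times_wind' → 32

32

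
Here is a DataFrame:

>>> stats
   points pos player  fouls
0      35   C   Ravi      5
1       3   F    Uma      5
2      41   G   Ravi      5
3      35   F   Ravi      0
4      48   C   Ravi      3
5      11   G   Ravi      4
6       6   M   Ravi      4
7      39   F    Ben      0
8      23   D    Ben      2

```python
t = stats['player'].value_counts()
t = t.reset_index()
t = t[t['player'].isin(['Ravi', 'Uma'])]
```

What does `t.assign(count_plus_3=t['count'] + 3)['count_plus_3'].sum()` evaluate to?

13

value_counts of player:
player
Ravi    6
Ben     2
Uma     1
Name: count, dtype: int64
reset_index():
  player  count
0   Ravi      6
1    Ben      2
2    Uma      1
filter rows where player in ['Ravi', 'Uma']:
  player  count
0   Ravi      6
2    Uma      1
add column count_plus_3 = t['count'] + 3:
  player  count  count_plus_3
0   Ravi      6             9
2    Uma      1             4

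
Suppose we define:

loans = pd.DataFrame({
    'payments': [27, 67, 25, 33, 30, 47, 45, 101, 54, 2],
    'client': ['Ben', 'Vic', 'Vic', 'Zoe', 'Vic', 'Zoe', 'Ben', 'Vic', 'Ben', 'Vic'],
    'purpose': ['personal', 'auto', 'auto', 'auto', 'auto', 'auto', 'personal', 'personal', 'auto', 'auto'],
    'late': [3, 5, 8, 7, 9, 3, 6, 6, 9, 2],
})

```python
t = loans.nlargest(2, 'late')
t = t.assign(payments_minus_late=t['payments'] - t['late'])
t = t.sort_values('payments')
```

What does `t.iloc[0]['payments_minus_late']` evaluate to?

take 2 rows with largest late:
   payments client purpose  late
4        30    Vic    auto     9
8        54    Ben    auto     9
add column payments_minus_late = t['payments'] - t['late']:
   payments client purpose  late  payments_minus_late
4        30    Vic    auto     9                   21
8        54    Ben    auto     9                   45
sort by payments:
   payments client purpose  late  payments_minus_late
4        30    Vic    auto     9                   21
8        54    Ben    auto     9                   45
The value at position 0, column 'payments_minus_late' is 21.

21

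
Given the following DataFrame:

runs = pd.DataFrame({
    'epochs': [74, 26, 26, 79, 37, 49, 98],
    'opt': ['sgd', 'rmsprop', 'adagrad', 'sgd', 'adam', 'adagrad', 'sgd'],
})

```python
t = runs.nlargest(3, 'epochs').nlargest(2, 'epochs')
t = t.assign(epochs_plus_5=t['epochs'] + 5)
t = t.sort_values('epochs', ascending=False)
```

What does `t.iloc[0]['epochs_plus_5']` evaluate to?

take 3 rows with largest epochs:
   epochs  opt
6      98  sgd
3      79  sgd
0      74  sgd
take 2 rows with largest epochs:
   epochs  opt
6      98  sgd
3      79  sgd
add column epochs_plus_5 = t['epochs'] + 5:
   epochs  opt  epochs_plus_5
6      98  sgd            103
3      79  sgd             84
sort by epochs descending:
   epochs  opt  epochs_plus_5
6      98  sgd            103
3      79  sgd             84
Reading off the value at position 0, column 'epochs_plus_5', we get 103.

103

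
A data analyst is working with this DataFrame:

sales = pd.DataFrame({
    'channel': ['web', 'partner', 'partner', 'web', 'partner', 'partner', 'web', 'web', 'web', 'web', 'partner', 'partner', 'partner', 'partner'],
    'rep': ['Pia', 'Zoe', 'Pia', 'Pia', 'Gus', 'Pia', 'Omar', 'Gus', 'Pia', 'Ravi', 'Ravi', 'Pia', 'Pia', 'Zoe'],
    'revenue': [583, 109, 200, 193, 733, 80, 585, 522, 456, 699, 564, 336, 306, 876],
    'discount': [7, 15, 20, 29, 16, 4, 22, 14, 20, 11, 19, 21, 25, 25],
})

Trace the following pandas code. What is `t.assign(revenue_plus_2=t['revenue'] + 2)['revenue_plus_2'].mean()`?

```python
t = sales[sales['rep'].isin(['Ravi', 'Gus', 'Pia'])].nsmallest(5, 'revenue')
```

filter rows where rep in ['Ravi', 'Gus', 'Pia']:
    channel   rep  revenue  discount
0       web   Pia      583         7
2   partner   Pia      200        20
3       web   Pia      193        29
4   partner   Gus      733        16
5   partner   Pia       80         4
7       web   Gus      522        14
8       web   Pia      456        20
9       web  Ravi      699        11
10  partner  Ravi      564        19
11  partner   Pia      336        21
12  partner   Pia      306        25
take 5 rows with smallest revenue:
    channel  rep  revenue  discount
5   partner  Pia       80         4
3       web  Pia      193        29
2   partner  Pia      200        20
12  partner  Pia      306        25
11  partner  Pia      336        21
add column revenue_plus_2 = t['revenue'] + 2:
    channel  rep  revenue  discount  revenue_plus_2
5   partner  Pia       80         4              82
3       web  Pia      193        29             195
2   partner  Pia      200        20             202
12  partner  Pia      306        25             308
11  partner  Pia      336        21             338
Finally, mean of column 'revenue_plus_2' = 225.0.

225.0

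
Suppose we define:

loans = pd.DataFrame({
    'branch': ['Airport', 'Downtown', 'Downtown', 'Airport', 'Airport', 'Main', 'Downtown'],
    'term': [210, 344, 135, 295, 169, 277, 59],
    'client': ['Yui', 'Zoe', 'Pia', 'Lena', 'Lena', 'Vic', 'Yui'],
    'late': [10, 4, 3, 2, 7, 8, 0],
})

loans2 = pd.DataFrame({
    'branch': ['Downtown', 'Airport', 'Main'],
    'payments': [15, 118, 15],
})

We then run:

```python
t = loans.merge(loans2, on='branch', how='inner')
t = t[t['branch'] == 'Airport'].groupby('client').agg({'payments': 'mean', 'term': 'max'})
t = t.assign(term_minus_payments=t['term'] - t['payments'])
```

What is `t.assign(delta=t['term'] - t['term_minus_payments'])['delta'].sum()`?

merge on 'branch' (how='inner') → 7 rows:
     branch  term client  late  payments
0   Airport   210    Yui    10       118
1  Downtown   344    Zoe     4        15
2  Downtown   135    Pia     3        15
3   Airport   295   Lena     2       118
4   Airport   169   Lena     7       118
5      Main   277    Vic     8        15
6  Downtown    59    Yui     0        15
filter rows where branch == 'Airport':
    branch  term client  late  payments
0  Airport   210    Yui    10       118
3  Airport   295   Lena     2       118
4  Airport   169   Lena     7       118
group by client: mean(payments), max(term):
        payments  term
client                
Lena       118.0   295
Yui        118.0   210
add column term_minus_payments = t['term'] - t['payments']:
        payments  term  term_minus_payments
client                                     
Lena       118.0   295                177.0
Yui        118.0   210                 92.0
add column delta = t['term'] - t['term_minus_payments']:
        payments  term  term_minus_payments  delta
client                                            
Lena       118.0   295                177.0  118.0
Yui        118.0   210                 92.0  118.0
Taking the sum of column 'delta' gives 236.0.

236.0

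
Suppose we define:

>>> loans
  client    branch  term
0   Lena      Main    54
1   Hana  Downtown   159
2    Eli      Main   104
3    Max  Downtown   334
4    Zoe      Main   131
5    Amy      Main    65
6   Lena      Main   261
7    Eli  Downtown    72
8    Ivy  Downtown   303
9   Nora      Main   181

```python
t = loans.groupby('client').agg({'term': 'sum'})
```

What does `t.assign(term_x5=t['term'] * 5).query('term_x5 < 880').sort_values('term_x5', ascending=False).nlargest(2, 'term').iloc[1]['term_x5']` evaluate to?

655

group by client, sum of term:
        term
client      
Amy       65
Eli      176
Hana     159
Ivy      303
Lena     315
Max      334
Nora     181
Zoe      131
add column term_x5 = t['term'] * 5:
        term  term_x5
client               
Amy       65      325
Eli      176      880
Hana     159      795
Ivy      303     1515
Lena     315     1575
Max      334     1670
Nora     181      905
Zoe      131      655
filter rows where term_x5 < 880:
        term  term_x5
client               
Amy       65      325
Hana     159      795
Zoe      131      655
sort by term_x5 descending:
        term  term_x5
client               
Hana     159      795
Zoe      131      655
Amy       65      325
take 2 rows with largest term:
        term  term_x5
client               
Hana     159      795
Zoe      131      655
Hence 655.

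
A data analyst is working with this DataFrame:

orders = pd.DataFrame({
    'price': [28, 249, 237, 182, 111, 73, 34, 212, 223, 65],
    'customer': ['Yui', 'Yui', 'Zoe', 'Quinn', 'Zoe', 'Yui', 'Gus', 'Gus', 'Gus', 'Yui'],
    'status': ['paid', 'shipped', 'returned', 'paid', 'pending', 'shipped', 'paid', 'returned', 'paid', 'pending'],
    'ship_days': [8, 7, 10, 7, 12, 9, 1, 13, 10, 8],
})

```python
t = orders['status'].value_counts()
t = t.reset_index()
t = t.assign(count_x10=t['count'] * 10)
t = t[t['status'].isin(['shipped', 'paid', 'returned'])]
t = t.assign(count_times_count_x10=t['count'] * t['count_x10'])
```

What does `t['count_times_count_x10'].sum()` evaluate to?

value_counts of status:
status
paid        4
shipped     2
returned    2
pending     2
Name: count, dtype: int64
reset_index():
     status  count
0      paid      4
1   shipped      2
2  returned      2
3   pending      2
add column count_x10 = t['count'] * 10:
     status  count  count_x10
0      paid      4         40
1   shipped      2         20
2  returned      2         20
3   pending      2         20
filter rows where status in ['shipped', 'paid', 'returned']:
     status  count  count_x10
0      paid      4         40
1   shipped      2         20
2  returned      2         20
add column count_times_count_x10 = t['count'] * t['count_x10']:
     status  count  count_x10  count_times_count_x10
0      paid      4         40                    160
1   shipped      2         20                     40
2  returned      2         20                     40
Hence 240.

240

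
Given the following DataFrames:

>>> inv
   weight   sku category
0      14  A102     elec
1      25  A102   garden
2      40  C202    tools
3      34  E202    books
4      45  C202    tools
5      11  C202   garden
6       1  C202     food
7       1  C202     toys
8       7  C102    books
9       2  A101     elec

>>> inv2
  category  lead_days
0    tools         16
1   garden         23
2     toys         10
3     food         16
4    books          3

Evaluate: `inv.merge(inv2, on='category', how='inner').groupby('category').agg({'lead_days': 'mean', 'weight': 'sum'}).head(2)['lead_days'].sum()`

merge on 'category' (how='inner') → 8 rows:
   weight   sku category  lead_days
0      25  A102   garden         23
1      40  C202    tools         16
2      34  E202    books          3
3      45  C202    tools         16
4      11  C202   garden         23
5       1  C202     food         16
6       1  C202     toys         10
7       7  C102    books          3
group by category: mean(lead_days), sum(weight):
          lead_days  weight
category                   
books           3.0      41
food           16.0       1
garden         23.0      36
tools          16.0      85
toys           10.0       1
take first 2 rows:
          lead_days  weight
category                   
books           3.0      41
food           16.0       1
sum of column 'lead_days' → 19.0

19.0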